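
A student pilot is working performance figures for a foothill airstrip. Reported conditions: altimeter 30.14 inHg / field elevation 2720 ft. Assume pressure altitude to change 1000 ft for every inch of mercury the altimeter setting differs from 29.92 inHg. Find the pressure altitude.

Pressure correction = (29.92 − 30.14) × 1000 = -220 ft.
Pressure altitude = 2720 + (-220) = 2500 ft.

2500 ft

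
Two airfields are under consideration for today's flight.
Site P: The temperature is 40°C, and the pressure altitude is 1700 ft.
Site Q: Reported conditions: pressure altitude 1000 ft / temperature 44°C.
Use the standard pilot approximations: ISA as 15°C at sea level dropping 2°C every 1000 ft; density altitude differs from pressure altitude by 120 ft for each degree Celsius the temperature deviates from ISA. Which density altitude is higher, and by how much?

Site P by 388 ft

Site P: ISA temp = 11.6°C, deviation +28.4°C, DA = 1700 + 120 × 28.4 = 5108 ft.
Site Q: ISA temp = 13°C, deviation +31°C, DA = 1000 + 120 × 31 = 4720 ft.
Site P is higher by 5108 − 4720 = 388 ft.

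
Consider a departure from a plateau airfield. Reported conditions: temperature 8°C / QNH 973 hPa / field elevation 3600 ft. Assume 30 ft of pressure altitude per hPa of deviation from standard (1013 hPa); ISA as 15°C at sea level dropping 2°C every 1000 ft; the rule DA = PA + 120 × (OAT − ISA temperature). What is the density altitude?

5112 ft

Pressure altitude = 3600 + (1013 − 973) × 30 = 3600 + (+1200) = 4800 ft.
ISA temperature at 4800 ft = 15 − 2 × (4800/1000) = 5.4°C.
ISA deviation = 8 − 5.4 = +2.6°C.
Density altitude = 4800 + 120 × (2.6) = 5112 ft.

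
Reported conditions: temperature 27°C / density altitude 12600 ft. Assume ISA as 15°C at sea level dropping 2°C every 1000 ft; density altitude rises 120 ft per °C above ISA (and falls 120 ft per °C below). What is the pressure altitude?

9000 ft

DA = PA + 120 × (OAT − (15 − 2·PA/1000)) = PA + 120·OAT − 1800 + 0.24·PA = 1.24·PA + 120·OAT − 1800.
So 1.24·PA = 12600 − 120 × 27 + 1800 = 11160.
PA = 11160 / 1.24 = 9000 ft.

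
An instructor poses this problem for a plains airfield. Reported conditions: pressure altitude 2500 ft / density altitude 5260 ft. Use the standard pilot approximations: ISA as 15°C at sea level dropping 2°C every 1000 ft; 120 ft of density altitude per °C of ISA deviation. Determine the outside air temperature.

Density altitude − pressure altitude = 5260 − 2500 = +2760 ft.
At 120 ft/°C that is an ISA deviation of 2760/120 = +23°C.
ISA temperature at 2500 ft = 15 − 2 × (2500/1000) = 10°C.
OAT = ISA + deviation = 10 + (+23) = 33°C.

33°C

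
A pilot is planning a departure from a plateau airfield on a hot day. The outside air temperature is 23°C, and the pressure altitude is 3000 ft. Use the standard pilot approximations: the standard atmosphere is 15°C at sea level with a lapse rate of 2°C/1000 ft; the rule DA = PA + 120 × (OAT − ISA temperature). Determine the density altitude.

ISA temperature at 3000 ft = 15 − 2 × (3000/1000) = 9°C.
ISA deviation = 23 − 9 = +14°C.
Density altitude = 3000 + 120 × (14) = 3000 + (+1680) = 4680 ft.

4680 ft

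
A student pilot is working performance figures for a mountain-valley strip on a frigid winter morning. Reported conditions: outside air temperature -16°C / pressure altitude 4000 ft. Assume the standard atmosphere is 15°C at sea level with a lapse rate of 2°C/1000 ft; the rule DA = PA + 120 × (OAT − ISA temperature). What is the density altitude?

1240 ft

ISA temperature at 4000 ft = 15 − 2 × (4000/1000) = 7°C.
ISA deviation = -16 − 7 = -23°C.
Density altitude = 4000 + 120 × (-23) = 4000 + (-2760) = 1240 ft.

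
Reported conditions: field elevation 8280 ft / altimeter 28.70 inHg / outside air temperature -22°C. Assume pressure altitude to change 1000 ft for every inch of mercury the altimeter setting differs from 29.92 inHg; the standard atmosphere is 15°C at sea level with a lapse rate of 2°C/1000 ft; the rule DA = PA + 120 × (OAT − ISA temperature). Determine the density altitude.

Pressure altitude = 8280 + (29.92 − 28.70) × 1000 = 8280 + (+1220) = 9500 ft.
ISA temperature at 9500 ft = 15 − 2 × (9500/1000) = -4°C.
ISA deviation = -22 − (-4) = -18°C.
Density altitude = 9500 + 120 × (-18) = 7340 ft.

7340 ft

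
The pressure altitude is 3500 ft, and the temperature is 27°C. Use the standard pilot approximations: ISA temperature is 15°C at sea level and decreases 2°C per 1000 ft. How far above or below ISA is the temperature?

ISA temperature at 3500 ft = 15 − 2 × (3500/1000) = 8°C.
Deviation = OAT − ISA = 27 − 8 = +19°C.

ISA+19°C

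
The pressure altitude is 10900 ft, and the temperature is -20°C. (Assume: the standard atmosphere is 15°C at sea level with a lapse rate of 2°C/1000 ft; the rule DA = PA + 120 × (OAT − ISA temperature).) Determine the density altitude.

ISA temperature at 10900 ft = 15 − 2 × (10900/1000) = -6.8°C.
ISA deviation = -20 − (-6.8) = -13.2°C.
Density altitude = 10900 + 120 × (-13.2) = 10900 + (-1584) = 9316 ft.

9316 ft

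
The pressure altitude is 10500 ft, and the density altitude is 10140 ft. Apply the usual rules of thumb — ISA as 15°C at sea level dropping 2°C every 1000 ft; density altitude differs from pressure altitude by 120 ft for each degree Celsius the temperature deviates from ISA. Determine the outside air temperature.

-9°C

Density altitude − pressure altitude = 10140 − 10500 = -360 ft.
At 120 ft/°C that is an ISA deviation of -360/120 = -3°C.
ISA temperature at 10500 ft = 15 − 2 × (10500/1000) = -6°C.
OAT = ISA + deviation = -6 + (-3) = -9°C.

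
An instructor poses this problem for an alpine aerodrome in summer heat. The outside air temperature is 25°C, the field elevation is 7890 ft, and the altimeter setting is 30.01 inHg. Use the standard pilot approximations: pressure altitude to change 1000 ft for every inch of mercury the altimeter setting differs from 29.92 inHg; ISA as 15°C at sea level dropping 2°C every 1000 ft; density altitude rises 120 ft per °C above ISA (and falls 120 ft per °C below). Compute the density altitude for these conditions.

10872 ft

Pressure altitude = 7890 + (29.92 − 30.01) × 1000 = 7890 + (-90) = 7800 ft.
ISA temperature at 7800 ft = 15 − 2 × (7800/1000) = -0.6°C.
ISA deviation = 25 − (-0.6) = +25.6°C.
Density altitude = 7800 + 120 × (25.6) = 10872 ft.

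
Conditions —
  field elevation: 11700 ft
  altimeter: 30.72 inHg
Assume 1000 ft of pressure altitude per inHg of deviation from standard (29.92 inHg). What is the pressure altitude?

Pressure correction = (29.92 − 30.72) × 1000 = -800 ft.
Pressure altitude = 11700 + (-800) = 10900 ft.

10900 ft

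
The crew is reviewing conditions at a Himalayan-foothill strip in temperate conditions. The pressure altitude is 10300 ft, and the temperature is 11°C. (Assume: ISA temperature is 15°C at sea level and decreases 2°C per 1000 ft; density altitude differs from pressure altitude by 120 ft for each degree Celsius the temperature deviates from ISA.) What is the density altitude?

12292 ft

ISA temperature at 10300 ft = 15 − 2 × (10300/1000) = -5.6°C.
ISA deviation = 11 − (-5.6) = +16.6°C.
Density altitude = 10300 + 120 × (16.6) = 10300 + (+1992) = 12292 ft.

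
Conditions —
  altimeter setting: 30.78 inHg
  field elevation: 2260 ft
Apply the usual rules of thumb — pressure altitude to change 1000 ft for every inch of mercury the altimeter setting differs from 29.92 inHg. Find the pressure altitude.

1400 ft

Pressure correction = (29.92 − 30.78) × 1000 = -860 ft.
Pressure altitude = 2260 + (-860) = 1400 ft.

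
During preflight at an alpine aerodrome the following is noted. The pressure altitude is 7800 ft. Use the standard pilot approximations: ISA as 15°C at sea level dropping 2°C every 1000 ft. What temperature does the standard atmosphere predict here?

ISA temperature = 15 − 2 × (7800/1000) = 15 − 15.6 = -0.6°C.

-0.6°C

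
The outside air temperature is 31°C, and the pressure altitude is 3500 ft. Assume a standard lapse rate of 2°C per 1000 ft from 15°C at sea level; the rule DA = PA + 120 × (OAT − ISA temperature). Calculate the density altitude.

6260 ft

ISA temperature at 3500 ft = 15 − 2 × (3500/1000) = 8°C.
ISA deviation = 31 − 8 = +23°C.
Density altitude = 3500 + 120 × (23) = 3500 + (+2760) = 6260 ft.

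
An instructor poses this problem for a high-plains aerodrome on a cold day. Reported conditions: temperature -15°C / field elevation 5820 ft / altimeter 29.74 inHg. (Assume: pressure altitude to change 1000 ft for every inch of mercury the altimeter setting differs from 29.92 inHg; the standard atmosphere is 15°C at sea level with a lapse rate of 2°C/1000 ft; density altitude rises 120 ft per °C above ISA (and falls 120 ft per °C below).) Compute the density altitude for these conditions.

3840 ft

Pressure altitude = 5820 + (29.92 − 29.74) × 1000 = 5820 + (+180) = 6000 ft.
ISA temperature at 6000 ft = 15 − 2 × (6000/1000) = 3°C.
ISA deviation = -15 − 3 = -18°C.
Density altitude = 6000 + 120 × (-18) = 3840 ft.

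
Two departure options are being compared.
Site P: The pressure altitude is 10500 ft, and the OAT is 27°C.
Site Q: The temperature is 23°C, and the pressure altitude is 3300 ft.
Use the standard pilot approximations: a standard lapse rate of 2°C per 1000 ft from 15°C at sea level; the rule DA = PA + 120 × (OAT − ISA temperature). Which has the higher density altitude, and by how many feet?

Site P by 9408 ft

Site P: ISA temp = -6°C, deviation +33°C, DA = 10500 + 120 × 33 = 14460 ft.
Site Q: ISA temp = 8.4°C, deviation +14.6°C, DA = 3300 + 120 × 14.6 = 5052 ft.
Site P is higher by 14460 − 5052 = 9408 ft.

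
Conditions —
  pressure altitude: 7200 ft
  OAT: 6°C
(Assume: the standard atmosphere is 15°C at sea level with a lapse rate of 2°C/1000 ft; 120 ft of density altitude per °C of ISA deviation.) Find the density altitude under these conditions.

7848 ft

ISA temperature at 7200 ft = 15 − 2 × (7200/1000) = 0.6°C.
ISA deviation = 6 − 0.6 = +5.4°C.
Density altitude = 7200 + 120 × (5.4) = 7200 + (+648) = 7848 ft.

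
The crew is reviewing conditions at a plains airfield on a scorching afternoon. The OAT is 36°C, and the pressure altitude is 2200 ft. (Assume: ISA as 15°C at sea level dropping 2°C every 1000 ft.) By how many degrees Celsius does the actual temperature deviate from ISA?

ISA temperature at 2200 ft = 15 − 2 × (2200/1000) = 10.6°C.
Deviation = OAT − ISA = 36 − 10.6 = +25.4°C.

ISA+25.4°C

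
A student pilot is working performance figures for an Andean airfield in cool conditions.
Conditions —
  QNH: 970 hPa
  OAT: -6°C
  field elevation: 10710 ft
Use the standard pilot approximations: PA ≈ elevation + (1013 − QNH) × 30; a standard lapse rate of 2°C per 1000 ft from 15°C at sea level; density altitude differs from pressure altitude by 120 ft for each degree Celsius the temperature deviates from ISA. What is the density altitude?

12360 ft

Pressure altitude = 10710 + (1013 − 970) × 30 = 10710 + (+1290) = 12000 ft.
ISA temperature at 12000 ft = 15 − 2 × (12000/1000) = -9°C.
ISA deviation = -6 − (-9) = +3°C.
Density altitude = 12000 + 120 × (3) = 12360 ft.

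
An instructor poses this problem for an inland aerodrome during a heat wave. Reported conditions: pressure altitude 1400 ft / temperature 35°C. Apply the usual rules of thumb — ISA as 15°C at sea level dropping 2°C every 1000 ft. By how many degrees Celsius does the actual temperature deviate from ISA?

ISA+22.8°C

ISA temperature at 1400 ft = 15 − 2 × (1400/1000) = 12.2°C.
Deviation = OAT − ISA = 35 − 12.2 = +22.8°C.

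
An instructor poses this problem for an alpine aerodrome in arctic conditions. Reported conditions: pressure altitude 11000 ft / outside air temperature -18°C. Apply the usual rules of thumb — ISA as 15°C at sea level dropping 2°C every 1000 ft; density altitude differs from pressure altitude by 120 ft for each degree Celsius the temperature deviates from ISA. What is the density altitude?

9680 ft

ISA temperature at 11000 ft = 15 − 2 × (11000/1000) = -7°C.
ISA deviation = -18 − (-7) = -11°C.
Density altitude = 11000 + 120 × (-11) = 11000 + (-1320) = 9680 ft.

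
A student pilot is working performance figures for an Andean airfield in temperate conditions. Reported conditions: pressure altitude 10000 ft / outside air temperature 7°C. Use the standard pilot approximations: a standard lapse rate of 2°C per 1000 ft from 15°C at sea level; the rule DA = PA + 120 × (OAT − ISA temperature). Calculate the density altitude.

ISA temperature at 10000 ft = 15 − 2 × (10000/1000) = -5°C.
ISA deviation = 7 − (-5) = +12°C.
Density altitude = 10000 + 120 × (12) = 10000 + (+1440) = 11440 ft.

11440 ft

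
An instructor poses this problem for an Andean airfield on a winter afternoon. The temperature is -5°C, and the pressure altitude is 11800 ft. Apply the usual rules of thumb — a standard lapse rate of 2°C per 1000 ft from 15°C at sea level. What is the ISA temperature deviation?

ISA temperature at 11800 ft = 15 − 2 × (11800/1000) = -8.6°C.
Deviation = OAT − ISA = -5 − (-8.6) = +3.6°C.

ISA+3.6°C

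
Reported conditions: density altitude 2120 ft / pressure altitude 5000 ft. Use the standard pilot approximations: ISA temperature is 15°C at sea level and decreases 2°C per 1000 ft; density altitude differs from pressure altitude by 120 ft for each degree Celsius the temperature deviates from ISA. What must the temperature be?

-19°C

Density altitude − pressure altitude = 2120 − 5000 = -2880 ft.
At 120 ft/°C that is an ISA deviation of -2880/120 = -24°C.
ISA temperature at 5000 ft = 15 − 2 × (5000/1000) = 5°C.
OAT = ISA + deviation = 5 + (-24) = -19°C.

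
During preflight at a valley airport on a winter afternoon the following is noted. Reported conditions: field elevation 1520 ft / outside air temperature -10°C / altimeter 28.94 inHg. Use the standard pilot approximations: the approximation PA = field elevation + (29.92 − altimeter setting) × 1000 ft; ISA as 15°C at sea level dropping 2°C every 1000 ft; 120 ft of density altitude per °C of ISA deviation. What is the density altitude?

100 ft

Pressure altitude = 1520 + (29.92 − 28.94) × 1000 = 1520 + (+980) = 2500 ft.
ISA temperature at 2500 ft = 15 − 2 × (2500/1000) = 10°C.
ISA deviation = -10 − 10 = -20°C.
Density altitude = 2500 + 120 × (-20) = 100 ft.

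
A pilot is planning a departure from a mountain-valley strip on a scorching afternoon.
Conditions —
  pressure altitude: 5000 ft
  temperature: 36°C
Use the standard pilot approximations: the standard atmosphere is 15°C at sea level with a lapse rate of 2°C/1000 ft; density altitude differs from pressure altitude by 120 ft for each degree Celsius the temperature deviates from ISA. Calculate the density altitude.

8720 ft

ISA temperature at 5000 ft = 15 − 2 × (5000/1000) = 5°C.
ISA deviation = 36 − 5 = +31°C.
Density altitude = 5000 + 120 × (31) = 5000 + (+3720) = 8720 ft.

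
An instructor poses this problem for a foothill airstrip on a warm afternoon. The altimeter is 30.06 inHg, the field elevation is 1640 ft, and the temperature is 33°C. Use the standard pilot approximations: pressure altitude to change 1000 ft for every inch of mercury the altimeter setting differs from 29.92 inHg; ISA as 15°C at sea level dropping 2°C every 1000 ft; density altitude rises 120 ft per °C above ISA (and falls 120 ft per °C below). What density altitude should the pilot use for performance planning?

4020 ft

Pressure altitude = 1640 + (29.92 − 30.06) × 1000 = 1640 + (-140) = 1500 ft.
ISA temperature at 1500 ft = 15 − 2 × (1500/1000) = 12°C.
ISA deviation = 33 − 12 = +21°C.
Density altitude = 1500 + 120 × (21) = 4020 ft.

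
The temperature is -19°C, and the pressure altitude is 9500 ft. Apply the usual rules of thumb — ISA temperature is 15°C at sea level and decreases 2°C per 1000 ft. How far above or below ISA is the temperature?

ISA temperature at 9500 ft = 15 − 2 × (9500/1000) = -4°C.
Deviation = OAT − ISA = -19 − (-4) = -15°C.

ISA-15°C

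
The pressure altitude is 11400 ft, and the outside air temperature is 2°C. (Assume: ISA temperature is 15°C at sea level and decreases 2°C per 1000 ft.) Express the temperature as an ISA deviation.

ISA temperature at 11400 ft = 15 − 2 × (11400/1000) = -7.8°C.
Deviation = OAT − ISA = 2 − (-7.8) = +9.8°C.

ISA+9.8°C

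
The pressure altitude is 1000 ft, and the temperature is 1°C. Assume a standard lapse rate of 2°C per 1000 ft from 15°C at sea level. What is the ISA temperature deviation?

ISA temperature at 1000 ft = 15 − 2 × (1000/1000) = 13°C.
Deviation = OAT − ISA = 1 − 13 = -12°C.

ISA-12°C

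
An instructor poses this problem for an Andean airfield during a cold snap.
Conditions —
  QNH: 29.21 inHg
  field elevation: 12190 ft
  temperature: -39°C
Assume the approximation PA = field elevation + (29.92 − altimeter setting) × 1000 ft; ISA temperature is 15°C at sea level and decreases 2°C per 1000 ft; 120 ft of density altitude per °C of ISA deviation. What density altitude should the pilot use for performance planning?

9516 ft

Pressure altitude = 12190 + (29.92 − 29.21) × 1000 = 12190 + (+710) = 12900 ft.
ISA temperature at 12900 ft = 15 − 2 × (12900/1000) = -10.8°C.
ISA deviation = -39 − (-10.8) = -28.2°C.
Density altitude = 12900 + 120 × (-28.2) = 9516 ft.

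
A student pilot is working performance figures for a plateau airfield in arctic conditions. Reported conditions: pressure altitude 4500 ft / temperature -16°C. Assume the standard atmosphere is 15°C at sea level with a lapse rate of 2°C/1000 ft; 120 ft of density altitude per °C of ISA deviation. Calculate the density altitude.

ISA temperature at 4500 ft = 15 − 2 × (4500/1000) = 6°C.
ISA deviation = -16 − 6 = -22°C.
Density altitude = 4500 + 120 × (-22) = 4500 + (-2640) = 1860 ft.

1860 ft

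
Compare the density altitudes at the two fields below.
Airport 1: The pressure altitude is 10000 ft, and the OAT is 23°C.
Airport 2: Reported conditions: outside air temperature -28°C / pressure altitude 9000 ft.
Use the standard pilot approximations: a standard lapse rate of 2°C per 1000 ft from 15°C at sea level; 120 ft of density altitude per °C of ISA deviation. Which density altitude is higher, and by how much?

Airport 1: ISA temp = -5°C, deviation +28°C, DA = 10000 + 120 × 28 = 13360 ft.
Airport 2: ISA temp = -3°C, deviation -25°C, DA = 9000 + 120 × (-25) = 6000 ft.
Airport 1 is higher by 13360 − 6000 = 7360 ft.

Airport 1 by 7360 ft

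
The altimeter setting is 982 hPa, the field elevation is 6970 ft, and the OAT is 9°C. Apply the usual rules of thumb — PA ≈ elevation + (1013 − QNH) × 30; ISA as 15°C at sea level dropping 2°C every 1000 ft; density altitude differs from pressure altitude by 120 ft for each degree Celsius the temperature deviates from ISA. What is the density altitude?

Pressure altitude = 6970 + (1013 − 982) × 30 = 6970 + (+930) = 7900 ft.
ISA temperature at 7900 ft = 15 − 2 × (7900/1000) = -0.8°C.
ISA deviation = 9 − (-0.8) = +9.8°C.
Density altitude = 7900 + 120 × (9.8) = 9076 ft.

9076 ft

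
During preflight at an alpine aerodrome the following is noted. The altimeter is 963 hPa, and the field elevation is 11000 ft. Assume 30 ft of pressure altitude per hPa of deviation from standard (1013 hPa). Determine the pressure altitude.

12500 ft

Pressure correction = (1013 − 963) × 30 = +1500 ft.
Pressure altitude = 11000 + (+1500) = 12500 ft.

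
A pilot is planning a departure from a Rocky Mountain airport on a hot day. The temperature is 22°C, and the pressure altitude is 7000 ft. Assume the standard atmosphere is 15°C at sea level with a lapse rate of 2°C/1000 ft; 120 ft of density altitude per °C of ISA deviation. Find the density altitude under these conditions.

9520 ft

ISA temperature at 7000 ft = 15 − 2 × (7000/1000) = 1°C.
ISA deviation = 22 − 1 = +21°C.
Density altitude = 7000 + 120 × (21) = 7000 + (+2520) = 9520 ft.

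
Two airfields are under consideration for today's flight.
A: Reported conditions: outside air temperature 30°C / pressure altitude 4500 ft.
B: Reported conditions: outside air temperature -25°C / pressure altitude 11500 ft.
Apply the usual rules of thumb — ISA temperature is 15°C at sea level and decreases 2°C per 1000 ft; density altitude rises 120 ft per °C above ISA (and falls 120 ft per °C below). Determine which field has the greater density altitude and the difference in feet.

B by 2080 ft

A: ISA temp = 6°C, deviation +24°C, DA = 4500 + 120 × 24 = 7380 ft.
B: ISA temp = -8°C, deviation -17°C, DA = 11500 + 120 × (-17) = 9460 ft.
B is higher by 9460 − 7380 = 2080 ft.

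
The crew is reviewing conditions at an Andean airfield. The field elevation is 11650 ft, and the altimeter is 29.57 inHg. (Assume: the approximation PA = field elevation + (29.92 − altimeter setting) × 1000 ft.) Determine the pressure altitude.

12000 ft

Pressure correction = (29.92 − 29.57) × 1000 = +350 ft.
Pressure altitude = 11650 + (+350) = 12000 ft.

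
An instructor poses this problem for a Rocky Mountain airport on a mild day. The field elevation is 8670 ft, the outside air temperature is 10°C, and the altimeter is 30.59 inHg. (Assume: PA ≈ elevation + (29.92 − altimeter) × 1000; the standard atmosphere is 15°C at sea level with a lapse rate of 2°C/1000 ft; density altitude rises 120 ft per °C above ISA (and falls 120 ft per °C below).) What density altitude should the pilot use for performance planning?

9320 ft

Pressure altitude = 8670 + (29.92 − 30.59) × 1000 = 8670 + (-670) = 8000 ft.
ISA temperature at 8000 ft = 15 − 2 × (8000/1000) = -1°C.
ISA deviation = 10 − (-1) = +11°C.
Density altitude = 8000 + 120 × (11) = 9320 ft.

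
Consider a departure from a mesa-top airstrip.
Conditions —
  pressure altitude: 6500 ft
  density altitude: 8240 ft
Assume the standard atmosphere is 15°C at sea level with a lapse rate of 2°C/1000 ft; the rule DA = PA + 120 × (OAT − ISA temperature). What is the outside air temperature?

Density altitude − pressure altitude = 8240 − 6500 = +1740 ft.
At 120 ft/°C that is an ISA deviation of 1740/120 = +14.5°C.
ISA temperature at 6500 ft = 15 − 2 × (6500/1000) = 2°C.
OAT = ISA + deviation = 2 + (+14.5) = 16.5°C.

16.5°C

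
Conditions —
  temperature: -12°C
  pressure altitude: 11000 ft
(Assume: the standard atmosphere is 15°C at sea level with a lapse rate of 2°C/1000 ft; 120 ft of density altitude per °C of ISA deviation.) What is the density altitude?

ISA temperature at 11000 ft = 15 − 2 × (11000/1000) = -7°C.
ISA deviation = -12 − (-7) = -5°C.
Density altitude = 11000 + 120 × (-5) = 11000 + (-600) = 10400 ft.

10400 ft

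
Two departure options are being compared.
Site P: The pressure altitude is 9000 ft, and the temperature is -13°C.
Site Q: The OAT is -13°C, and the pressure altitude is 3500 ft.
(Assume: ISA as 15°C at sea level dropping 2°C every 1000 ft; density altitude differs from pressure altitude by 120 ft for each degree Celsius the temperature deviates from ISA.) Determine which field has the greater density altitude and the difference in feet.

Site P by 6820 ft

Site P: ISA temp = -3°C, deviation -10°C, DA = 9000 + 120 × (-10) = 7800 ft.
Site Q: ISA temp = 8°C, deviation -21°C, DA = 3500 + 120 × (-21) = 980 ft.
Site P is higher by 7800 − 980 = 6820 ft.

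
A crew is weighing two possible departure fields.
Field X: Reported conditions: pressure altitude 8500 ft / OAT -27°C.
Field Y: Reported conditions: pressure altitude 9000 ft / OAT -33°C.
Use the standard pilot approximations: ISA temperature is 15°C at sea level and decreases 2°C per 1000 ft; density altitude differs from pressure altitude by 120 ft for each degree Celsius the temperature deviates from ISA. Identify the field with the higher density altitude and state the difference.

Field X by 100 ft

Field X: ISA temp = -2°C, deviation -25°C, DA = 8500 + 120 × (-25) = 5500 ft.
Field Y: ISA temp = -3°C, deviation -30°C, DA = 9000 + 120 × (-30) = 5400 ft.
Field X is higher by 5500 − 5400 = 100 ft.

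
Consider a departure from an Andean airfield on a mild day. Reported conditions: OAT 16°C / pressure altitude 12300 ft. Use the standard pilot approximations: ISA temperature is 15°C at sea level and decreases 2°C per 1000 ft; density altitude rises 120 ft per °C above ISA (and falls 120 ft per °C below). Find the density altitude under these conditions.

15372 ft

ISA temperature at 12300 ft = 15 − 2 × (12300/1000) = -9.6°C.
ISA deviation = 16 − (-9.6) = +25.6°C.
Density altitude = 12300 + 120 × (25.6) = 12300 + (+3072) = 15372 ft.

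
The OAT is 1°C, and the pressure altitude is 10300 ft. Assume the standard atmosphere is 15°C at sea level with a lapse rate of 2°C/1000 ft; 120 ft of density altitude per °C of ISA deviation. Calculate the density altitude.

11092 ft

ISA temperature at 10300 ft = 15 − 2 × (10300/1000) = -5.6°C.
ISA deviation = 1 − (-5.6) = +6.6°C.
Density altitude = 10300 + 120 × (6.6) = 10300 + (+792) = 11092 ft.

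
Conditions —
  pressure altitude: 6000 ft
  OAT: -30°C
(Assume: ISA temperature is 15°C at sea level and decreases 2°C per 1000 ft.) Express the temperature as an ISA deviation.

ISA temperature at 6000 ft = 15 − 2 × (6000/1000) = 3°C.
Deviation = OAT − ISA = -30 − 3 = -33°C.

ISA-33°C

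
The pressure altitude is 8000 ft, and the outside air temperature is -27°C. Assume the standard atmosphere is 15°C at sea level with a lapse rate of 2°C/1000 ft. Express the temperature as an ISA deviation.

ISA-26°C

ISA temperature at 8000 ft = 15 − 2 × (8000/1000) = -1°C.
Deviation = OAT − ISA = -27 − (-1) = -26°C.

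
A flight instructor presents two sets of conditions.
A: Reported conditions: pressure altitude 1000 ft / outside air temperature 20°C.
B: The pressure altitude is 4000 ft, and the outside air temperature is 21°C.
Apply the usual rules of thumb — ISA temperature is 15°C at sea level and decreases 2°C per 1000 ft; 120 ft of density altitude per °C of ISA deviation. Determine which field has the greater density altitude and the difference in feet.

A: ISA temp = 13°C, deviation +7°C, DA = 1000 + 120 × 7 = 1840 ft.
B: ISA temp = 7°C, deviation +14°C, DA = 4000 + 120 × 14 = 5680 ft.
B is higher by 5680 − 1840 = 3840 ft.

B by 3840 ft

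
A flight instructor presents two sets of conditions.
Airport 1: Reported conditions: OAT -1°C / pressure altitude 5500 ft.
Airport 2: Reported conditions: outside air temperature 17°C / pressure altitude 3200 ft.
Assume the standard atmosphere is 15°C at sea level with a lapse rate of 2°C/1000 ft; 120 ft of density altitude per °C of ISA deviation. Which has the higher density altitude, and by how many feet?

Airport 1: ISA temp = 4°C, deviation -5°C, DA = 5500 + 120 × (-5) = 4900 ft.
Airport 2: ISA temp = 8.6°C, deviation +8.4°C, DA = 3200 + 120 × 8.4 = 4208 ft.
Airport 1 is higher by 4900 − 4208 = 692 ft.

Airport 1 by 692 ft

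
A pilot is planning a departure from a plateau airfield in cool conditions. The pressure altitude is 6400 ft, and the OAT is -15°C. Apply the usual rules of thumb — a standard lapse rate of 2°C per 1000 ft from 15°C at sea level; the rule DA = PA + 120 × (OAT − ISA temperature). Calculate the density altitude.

4336 ft

ISA temperature at 6400 ft = 15 − 2 × (6400/1000) = 2.2°C.
ISA deviation = -15 − 2.2 = -17.2°C.
Density altitude = 6400 + 120 × (-17.2) = 6400 + (-2064) = 4336 ft.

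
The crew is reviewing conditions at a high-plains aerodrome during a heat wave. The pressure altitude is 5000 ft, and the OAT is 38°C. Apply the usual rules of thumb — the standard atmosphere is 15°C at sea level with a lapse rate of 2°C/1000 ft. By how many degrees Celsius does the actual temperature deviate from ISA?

ISA temperature at 5000 ft = 15 − 2 × (5000/1000) = 5°C.
Deviation = OAT − ISA = 38 − 5 = +33°C.

ISA+33°C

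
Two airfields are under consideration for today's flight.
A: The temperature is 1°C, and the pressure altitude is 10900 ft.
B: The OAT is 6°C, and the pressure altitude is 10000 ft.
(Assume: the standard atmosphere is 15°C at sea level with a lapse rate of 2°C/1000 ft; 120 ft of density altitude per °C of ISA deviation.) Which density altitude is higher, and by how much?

A: ISA temp = -6.8°C, deviation +7.8°C, DA = 10900 + 120 × 7.8 = 11836 ft.
B: ISA temp = -5°C, deviation +11°C, DA = 10000 + 120 × 11 = 11320 ft.
A is higher by 11836 − 11320 = 516 ft.

A by 516 ft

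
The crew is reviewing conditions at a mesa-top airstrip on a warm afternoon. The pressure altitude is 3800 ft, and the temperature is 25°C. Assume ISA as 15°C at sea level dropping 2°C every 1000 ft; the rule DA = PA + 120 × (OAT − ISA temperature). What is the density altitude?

5912 ft

ISA temperature at 3800 ft = 15 − 2 × (3800/1000) = 7.4°C.
ISA deviation = 25 − 7.4 = +17.6°C.
Density altitude = 3800 + 120 × (17.6) = 3800 + (+2112) = 5912 ft.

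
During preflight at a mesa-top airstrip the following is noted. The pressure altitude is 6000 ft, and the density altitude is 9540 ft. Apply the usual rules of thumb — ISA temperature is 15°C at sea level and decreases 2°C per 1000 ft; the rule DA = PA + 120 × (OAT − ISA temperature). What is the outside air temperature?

32.5°C

Density altitude − pressure altitude = 9540 − 6000 = +3540 ft.
At 120 ft/°C that is an ISA deviation of 3540/120 = +29.5°C.
ISA temperature at 6000 ft = 15 − 2 × (6000/1000) = 3°C.
OAT = ISA + deviation = 3 + (+29.5) = 32.5°C.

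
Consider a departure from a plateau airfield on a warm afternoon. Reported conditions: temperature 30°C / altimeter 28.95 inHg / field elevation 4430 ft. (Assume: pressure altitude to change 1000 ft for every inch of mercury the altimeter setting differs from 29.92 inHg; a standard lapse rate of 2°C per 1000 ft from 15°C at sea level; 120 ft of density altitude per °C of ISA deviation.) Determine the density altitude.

Pressure altitude = 4430 + (29.92 − 28.95) × 1000 = 4430 + (+970) = 5400 ft.
ISA temperature at 5400 ft = 15 − 2 × (5400/1000) = 4.2°C.
ISA deviation = 30 − 4.2 = +25.8°C.
Density altitude = 5400 + 120 × (25.8) = 8496 ft.

8496 ft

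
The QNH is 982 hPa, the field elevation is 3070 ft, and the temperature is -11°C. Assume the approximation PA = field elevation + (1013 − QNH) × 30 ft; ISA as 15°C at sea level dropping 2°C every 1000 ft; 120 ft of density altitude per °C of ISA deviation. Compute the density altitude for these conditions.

Pressure altitude = 3070 + (1013 − 982) × 30 = 3070 + (+930) = 4000 ft.
ISA temperature at 4000 ft = 15 − 2 × (4000/1000) = 7°C.
ISA deviation = -11 − 7 = -18°C.
Density altitude = 4000 + 120 × (-18) = 1840 ft.

1840 ft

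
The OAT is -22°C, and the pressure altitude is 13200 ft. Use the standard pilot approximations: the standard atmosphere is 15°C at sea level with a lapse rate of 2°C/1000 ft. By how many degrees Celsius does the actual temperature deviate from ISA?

ISA temperature at 13200 ft = 15 − 2 × (13200/1000) = -11.4°C.
Deviation = OAT − ISA = -22 − (-11.4) = -10.6°C.

ISA-10.6°C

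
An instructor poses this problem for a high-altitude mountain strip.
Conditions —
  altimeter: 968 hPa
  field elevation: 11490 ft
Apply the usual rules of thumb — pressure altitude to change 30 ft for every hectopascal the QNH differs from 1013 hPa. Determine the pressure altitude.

12840 ft

Pressure correction = (1013 − 968) × 30 = +1350 ft.
Pressure altitude = 11490 + (+1350) = 12840 ft.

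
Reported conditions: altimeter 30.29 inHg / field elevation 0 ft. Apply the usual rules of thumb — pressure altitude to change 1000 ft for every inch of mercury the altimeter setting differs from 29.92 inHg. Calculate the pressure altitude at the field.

-370 ft

Pressure correction = (29.92 − 30.29) × 1000 = -370 ft.
Pressure altitude = 0 + (-370) = -370 ft.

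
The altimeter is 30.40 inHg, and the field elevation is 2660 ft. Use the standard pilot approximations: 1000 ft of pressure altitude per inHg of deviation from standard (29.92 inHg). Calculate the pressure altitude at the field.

Pressure correction = (29.92 − 30.40) × 1000 = -480 ft.
Pressure altitude = 2660 + (-480) = 2180 ft.

2180 ft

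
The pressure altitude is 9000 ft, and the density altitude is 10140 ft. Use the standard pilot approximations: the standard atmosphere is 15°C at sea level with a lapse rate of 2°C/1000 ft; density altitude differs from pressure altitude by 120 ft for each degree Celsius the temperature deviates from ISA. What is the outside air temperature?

6.5°C

Density altitude − pressure altitude = 10140 − 9000 = +1140 ft.
At 120 ft/°C that is an ISA deviation of 1140/120 = +9.5°C.
ISA temperature at 9000 ft = 15 − 2 × (9000/1000) = -3°C.
OAT = ISA + deviation = -3 + (+9.5) = 6.5°C.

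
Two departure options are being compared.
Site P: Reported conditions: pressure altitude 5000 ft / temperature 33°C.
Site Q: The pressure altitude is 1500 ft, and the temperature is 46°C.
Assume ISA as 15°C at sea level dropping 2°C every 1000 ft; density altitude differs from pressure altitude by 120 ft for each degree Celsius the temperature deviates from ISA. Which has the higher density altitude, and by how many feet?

Site P by 2780 ft

Site P: ISA temp = 5°C, deviation +28°C, DA = 5000 + 120 × 28 = 8360 ft.
Site Q: ISA temp = 12°C, deviation +34°C, DA = 1500 + 120 × 34 = 5580 ft.
Site P is higher by 8360 − 5580 = 2780 ft.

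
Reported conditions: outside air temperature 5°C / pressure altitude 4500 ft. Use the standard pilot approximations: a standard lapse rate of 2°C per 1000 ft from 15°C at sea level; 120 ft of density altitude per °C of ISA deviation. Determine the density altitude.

4380 ft

ISA temperature at 4500 ft = 15 − 2 × (4500/1000) = 6°C.
ISA deviation = 5 − 6 = -1°C.
Density altitude = 4500 + 120 × (-1) = 4500 + (-120) = 4380 ft.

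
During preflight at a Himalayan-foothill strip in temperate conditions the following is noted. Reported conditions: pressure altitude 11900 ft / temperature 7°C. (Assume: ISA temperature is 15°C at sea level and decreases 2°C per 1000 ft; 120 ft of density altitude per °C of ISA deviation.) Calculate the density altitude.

13796 ft

ISA temperature at 11900 ft = 15 − 2 × (11900/1000) = -8.8°C.
ISA deviation = 7 − (-8.8) = +15.8°C.
Density altitude = 11900 + 120 × (15.8) = 11900 + (+1896) = 13796 ft.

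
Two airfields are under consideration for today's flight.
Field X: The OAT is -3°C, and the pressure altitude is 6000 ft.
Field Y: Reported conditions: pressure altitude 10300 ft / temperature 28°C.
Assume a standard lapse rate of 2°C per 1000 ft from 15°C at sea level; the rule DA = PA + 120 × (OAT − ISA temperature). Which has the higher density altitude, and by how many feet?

Field X: ISA temp = 3°C, deviation -6°C, DA = 6000 + 120 × (-6) = 5280 ft.
Field Y: ISA temp = -5.6°C, deviation +33.6°C, DA = 10300 + 120 × 33.6 = 14332 ft.
Field Y is higher by 14332 − 5280 = 9052 ft.

Field Y by 9052 ft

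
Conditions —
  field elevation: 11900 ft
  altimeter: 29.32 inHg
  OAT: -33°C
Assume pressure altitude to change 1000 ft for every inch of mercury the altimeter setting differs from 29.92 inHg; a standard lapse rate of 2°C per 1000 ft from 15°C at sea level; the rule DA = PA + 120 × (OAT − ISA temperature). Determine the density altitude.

Pressure altitude = 11900 + (29.92 − 29.32) × 1000 = 11900 + (+600) = 12500 ft.
ISA temperature at 12500 ft = 15 − 2 × (12500/1000) = -10°C.
ISA deviation = -33 − (-10) = -23°C.
Density altitude = 12500 + 120 × (-23) = 9740 ft.

9740 ft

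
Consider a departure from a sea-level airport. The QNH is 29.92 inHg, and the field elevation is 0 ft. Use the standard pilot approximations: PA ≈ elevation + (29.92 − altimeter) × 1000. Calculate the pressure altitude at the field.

Pressure correction = (29.92 − 29.92) × 1000 = 0 ft.
Pressure altitude = 0 + (0) = 0 ft.

0 ft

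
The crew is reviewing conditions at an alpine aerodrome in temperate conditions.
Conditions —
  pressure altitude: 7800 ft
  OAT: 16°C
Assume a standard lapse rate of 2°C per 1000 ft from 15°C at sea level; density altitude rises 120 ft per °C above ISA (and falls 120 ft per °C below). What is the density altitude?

9792 ft

ISA temperature at 7800 ft = 15 − 2 × (7800/1000) = -0.6°C.
ISA deviation = 16 − (-0.6) = +16.6°C.
Density altitude = 7800 + 120 × (16.6) = 7800 + (+1992) = 9792 ft.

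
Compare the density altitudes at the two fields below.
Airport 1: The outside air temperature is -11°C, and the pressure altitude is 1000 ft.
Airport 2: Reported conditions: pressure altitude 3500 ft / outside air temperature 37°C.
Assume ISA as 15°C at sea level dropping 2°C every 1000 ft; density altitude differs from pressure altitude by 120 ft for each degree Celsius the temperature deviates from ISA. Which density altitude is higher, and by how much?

Airport 2 by 8860 ft

Airport 1: ISA temp = 13°C, deviation -24°C, DA = 1000 + 120 × (-24) = -1880 ft.
Airport 2: ISA temp = 8°C, deviation +29°C, DA = 3500 + 120 × 29 = 6980 ft.
Airport 2 is higher by 6980 − (-1880) = 8860 ft.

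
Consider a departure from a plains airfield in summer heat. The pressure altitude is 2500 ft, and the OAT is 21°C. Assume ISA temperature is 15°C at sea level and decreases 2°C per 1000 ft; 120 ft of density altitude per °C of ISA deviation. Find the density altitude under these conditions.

3820 ft

ISA temperature at 2500 ft = 15 − 2 × (2500/1000) = 10°C.
ISA deviation = 21 − 10 = +11°C.
Density altitude = 2500 + 120 × (11) = 2500 + (+1320) = 3820 ft.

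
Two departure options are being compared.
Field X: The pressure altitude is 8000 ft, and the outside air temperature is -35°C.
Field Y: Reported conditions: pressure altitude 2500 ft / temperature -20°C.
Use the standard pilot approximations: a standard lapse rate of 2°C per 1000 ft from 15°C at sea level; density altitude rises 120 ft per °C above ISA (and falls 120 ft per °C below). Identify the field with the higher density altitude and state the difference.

Field X by 5020 ft

Field X: ISA temp = -1°C, deviation -34°C, DA = 8000 + 120 × (-34) = 3920 ft.
Field Y: ISA temp = 10°C, deviation -30°C, DA = 2500 + 120 × (-30) = -1100 ft.
Field X is higher by 3920 − (-1100) = 5020 ft.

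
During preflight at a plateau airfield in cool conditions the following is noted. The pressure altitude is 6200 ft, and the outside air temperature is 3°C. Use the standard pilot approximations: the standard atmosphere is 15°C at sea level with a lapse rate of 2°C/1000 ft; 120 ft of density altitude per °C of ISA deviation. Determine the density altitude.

6248 ft

ISA temperature at 6200 ft = 15 − 2 × (6200/1000) = 2.6°C.
ISA deviation = 3 − 2.6 = +0.4°C.
Density altitude = 6200 + 120 × (0.4) = 6200 + (+48) = 6248 ft.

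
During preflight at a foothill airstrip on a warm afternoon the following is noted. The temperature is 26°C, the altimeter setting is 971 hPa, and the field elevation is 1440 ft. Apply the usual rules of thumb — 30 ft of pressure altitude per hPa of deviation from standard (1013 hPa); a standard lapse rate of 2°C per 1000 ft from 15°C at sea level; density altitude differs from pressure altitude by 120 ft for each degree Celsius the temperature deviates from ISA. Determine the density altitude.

4668 ft

Pressure altitude = 1440 + (1013 − 971) × 30 = 1440 + (+1260) = 2700 ft.
ISA temperature at 2700 ft = 15 − 2 × (2700/1000) = 9.6°C.
ISA deviation = 26 − 9.6 = +16.4°C.
Density altitude = 2700 + 120 × (16.4) = 4668 ft.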